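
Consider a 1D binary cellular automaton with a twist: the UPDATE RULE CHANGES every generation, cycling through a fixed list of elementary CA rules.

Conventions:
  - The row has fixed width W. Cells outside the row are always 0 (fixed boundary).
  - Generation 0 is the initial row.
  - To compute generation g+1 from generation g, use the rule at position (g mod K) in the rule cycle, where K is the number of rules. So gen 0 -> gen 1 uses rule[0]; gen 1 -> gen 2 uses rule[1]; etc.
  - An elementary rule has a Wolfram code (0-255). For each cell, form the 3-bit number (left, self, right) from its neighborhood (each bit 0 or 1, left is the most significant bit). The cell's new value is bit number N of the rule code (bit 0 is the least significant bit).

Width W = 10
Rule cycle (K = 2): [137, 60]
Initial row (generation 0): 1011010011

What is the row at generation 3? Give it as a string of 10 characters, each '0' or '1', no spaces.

Gen 0: 1011010011
Gen 1 (rule 137): 0010000010
Gen 2 (rule 60): 0011000011
Gen 3 (rule 137): 1010011010

Answer: 1010011010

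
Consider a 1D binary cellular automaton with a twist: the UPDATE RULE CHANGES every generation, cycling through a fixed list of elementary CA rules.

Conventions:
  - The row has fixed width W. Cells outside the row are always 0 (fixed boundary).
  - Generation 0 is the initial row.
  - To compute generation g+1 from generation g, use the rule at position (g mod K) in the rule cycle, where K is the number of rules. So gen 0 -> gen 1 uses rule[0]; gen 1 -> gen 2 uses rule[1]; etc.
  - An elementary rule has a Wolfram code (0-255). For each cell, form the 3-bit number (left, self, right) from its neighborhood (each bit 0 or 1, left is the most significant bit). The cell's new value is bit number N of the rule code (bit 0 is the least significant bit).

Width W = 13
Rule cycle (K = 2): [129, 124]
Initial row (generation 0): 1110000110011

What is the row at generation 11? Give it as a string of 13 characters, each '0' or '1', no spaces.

Gen 0: 1110000110011
Gen 1 (rule 129): 0100110000000
Gen 2 (rule 124): 0110111000000
Gen 3 (rule 129): 0000010011111
Gen 4 (rule 124): 0000011010001
Gen 5 (rule 129): 1111000000100
Gen 6 (rule 124): 1001100000110
Gen 7 (rule 129): 0000001110000
Gen 8 (rule 124): 0000001011000
Gen 9 (rule 129): 1111100000011
Gen 10 (rule 124): 1000110000011
Gen 11 (rule 129): 0010000111000

Answer: 0010000111000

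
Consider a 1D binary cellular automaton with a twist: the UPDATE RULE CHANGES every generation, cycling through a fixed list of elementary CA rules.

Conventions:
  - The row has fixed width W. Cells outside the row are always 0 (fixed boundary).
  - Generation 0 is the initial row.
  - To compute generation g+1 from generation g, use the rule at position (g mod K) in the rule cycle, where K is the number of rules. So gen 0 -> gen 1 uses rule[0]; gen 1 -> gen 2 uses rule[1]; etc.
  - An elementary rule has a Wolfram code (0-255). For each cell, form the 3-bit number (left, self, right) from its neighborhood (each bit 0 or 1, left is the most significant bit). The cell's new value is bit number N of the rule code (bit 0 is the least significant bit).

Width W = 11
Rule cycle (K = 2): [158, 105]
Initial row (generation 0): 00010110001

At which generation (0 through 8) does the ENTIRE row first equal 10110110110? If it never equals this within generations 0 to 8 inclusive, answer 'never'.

Answer: 6

Derivation:
Gen 0: 00010110001
Gen 1 (rule 158): 00110101011
Gen 2 (rule 105): 10111010111
Gen 3 (rule 158): 10110010110
Gen 4 (rule 105): 01110001110
Gen 5 (rule 158): 11101011101
Gen 6 (rule 105): 10110110110
Gen 7 (rule 158): 10100100101
Gen 8 (rule 105): 01000000010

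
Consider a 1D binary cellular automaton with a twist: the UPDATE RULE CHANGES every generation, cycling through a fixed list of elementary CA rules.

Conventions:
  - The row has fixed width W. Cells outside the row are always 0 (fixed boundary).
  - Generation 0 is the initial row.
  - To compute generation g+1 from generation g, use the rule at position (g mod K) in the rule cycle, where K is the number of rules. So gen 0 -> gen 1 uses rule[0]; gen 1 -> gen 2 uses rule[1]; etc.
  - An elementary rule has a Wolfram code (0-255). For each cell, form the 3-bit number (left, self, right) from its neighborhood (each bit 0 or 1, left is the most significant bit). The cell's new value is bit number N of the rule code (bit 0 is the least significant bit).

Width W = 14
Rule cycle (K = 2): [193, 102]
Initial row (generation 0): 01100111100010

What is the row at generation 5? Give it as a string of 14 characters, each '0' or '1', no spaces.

Answer: 00101110000100

Derivation:
Gen 0: 01100111100010
Gen 1 (rule 193): 00100011101000
Gen 2 (rule 102): 01100100111000
Gen 3 (rule 193): 00100000011011
Gen 4 (rule 102): 01100000101101
Gen 5 (rule 193): 00101110000100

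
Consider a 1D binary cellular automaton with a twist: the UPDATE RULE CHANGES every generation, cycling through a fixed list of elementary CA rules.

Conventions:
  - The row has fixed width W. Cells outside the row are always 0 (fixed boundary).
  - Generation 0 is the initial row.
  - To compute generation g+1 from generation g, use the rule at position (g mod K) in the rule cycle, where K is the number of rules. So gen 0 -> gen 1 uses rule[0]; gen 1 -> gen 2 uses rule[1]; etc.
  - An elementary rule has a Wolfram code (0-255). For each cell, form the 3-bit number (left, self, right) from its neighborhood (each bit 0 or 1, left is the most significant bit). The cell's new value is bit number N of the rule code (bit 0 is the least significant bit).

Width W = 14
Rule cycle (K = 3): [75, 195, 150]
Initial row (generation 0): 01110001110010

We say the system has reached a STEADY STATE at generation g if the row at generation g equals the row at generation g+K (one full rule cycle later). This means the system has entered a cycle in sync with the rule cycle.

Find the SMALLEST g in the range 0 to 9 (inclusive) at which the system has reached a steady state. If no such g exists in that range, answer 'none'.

Answer: none

Derivation:
Gen 0: 01110001110010
Gen 1 (rule 75): 11010111010100
Gen 2 (rule 195): 01000011000001
Gen 3 (rule 150): 11100100100011
Gen 4 (rule 75): 10101001001111
Gen 5 (rule 195): 00000010010111
Gen 6 (rule 150): 00000111110010
Gen 7 (rule 75): 11111100010100
Gen 8 (rule 195): 01111101100001
Gen 9 (rule 150): 10111000010011
Gen 10 (rule 75): 00101011100111
Gen 11 (rule 195): 11000001101011
Gen 12 (rule 150): 00100010001000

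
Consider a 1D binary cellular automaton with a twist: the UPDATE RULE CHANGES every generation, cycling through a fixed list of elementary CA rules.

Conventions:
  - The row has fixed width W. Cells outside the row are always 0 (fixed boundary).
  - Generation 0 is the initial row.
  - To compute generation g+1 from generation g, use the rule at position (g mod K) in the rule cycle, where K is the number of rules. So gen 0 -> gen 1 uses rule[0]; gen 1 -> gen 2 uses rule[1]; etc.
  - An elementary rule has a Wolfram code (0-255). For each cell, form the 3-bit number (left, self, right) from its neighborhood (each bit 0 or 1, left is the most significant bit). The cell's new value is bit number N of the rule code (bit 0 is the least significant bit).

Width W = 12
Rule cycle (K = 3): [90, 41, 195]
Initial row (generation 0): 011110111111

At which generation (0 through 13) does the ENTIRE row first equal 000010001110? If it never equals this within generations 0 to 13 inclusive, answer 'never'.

Gen 0: 011110111111
Gen 1 (rule 90): 110010100001
Gen 2 (rule 41): 100001001100
Gen 3 (rule 195): 001110010101
Gen 4 (rule 90): 011011100000
Gen 5 (rule 41): 010110001111
Gen 6 (rule 195): 100010110111
Gen 7 (rule 90): 010100110101
Gen 8 (rule 41): 001000101010
Gen 9 (rule 195): 110011000000
Gen 10 (rule 90): 111111100000
Gen 11 (rule 41): 100000001111
Gen 12 (rule 195): 001111110111
Gen 13 (rule 90): 011000010101

Answer: never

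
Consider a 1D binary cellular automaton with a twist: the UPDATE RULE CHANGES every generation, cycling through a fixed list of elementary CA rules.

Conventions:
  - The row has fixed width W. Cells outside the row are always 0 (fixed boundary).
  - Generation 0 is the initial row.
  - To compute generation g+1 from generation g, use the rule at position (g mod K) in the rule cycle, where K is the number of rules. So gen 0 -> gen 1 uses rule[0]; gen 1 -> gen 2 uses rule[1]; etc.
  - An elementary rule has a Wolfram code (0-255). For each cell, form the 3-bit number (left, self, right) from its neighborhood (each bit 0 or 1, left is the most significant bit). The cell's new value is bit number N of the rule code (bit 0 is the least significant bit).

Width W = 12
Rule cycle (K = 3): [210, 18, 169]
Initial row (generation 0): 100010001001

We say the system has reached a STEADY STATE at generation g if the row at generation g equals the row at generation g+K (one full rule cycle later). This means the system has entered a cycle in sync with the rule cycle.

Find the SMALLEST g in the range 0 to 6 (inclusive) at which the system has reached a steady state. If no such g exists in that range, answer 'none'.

Answer: 2

Derivation:
Gen 0: 100010001001
Gen 1 (rule 210): 010101010110
Gen 2 (rule 18): 100000000001
Gen 3 (rule 169): 001111111100
Gen 4 (rule 210): 010111111110
Gen 5 (rule 18): 100000000001
Gen 6 (rule 169): 001111111100
Gen 7 (rule 210): 010111111110
Gen 8 (rule 18): 100000000001
Gen 9 (rule 169): 001111111100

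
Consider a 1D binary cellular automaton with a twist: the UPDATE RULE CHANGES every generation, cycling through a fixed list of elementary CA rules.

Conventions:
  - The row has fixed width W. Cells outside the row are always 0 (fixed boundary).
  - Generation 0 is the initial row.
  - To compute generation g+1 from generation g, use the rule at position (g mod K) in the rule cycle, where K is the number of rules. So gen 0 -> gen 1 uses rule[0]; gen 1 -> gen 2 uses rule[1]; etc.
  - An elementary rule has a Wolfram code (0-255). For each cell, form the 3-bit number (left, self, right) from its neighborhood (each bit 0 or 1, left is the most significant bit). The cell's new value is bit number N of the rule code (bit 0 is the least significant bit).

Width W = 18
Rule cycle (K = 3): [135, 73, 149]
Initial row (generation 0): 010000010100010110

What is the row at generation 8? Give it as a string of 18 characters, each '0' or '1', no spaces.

Answer: 000001010000100101

Derivation:
Gen 0: 010000010100010110
Gen 1 (rule 135): 110111110101110000
Gen 2 (rule 73): 110100010001010111
Gen 3 (rule 149): 000111011101010010
Gen 4 (rule 135): 111010001001010110
Gen 5 (rule 73): 101000100000000110
Gen 6 (rule 149): 101110111111110001
Gen 7 (rule 135): 100100011111100111
Gen 8 (rule 73): 000001010000100101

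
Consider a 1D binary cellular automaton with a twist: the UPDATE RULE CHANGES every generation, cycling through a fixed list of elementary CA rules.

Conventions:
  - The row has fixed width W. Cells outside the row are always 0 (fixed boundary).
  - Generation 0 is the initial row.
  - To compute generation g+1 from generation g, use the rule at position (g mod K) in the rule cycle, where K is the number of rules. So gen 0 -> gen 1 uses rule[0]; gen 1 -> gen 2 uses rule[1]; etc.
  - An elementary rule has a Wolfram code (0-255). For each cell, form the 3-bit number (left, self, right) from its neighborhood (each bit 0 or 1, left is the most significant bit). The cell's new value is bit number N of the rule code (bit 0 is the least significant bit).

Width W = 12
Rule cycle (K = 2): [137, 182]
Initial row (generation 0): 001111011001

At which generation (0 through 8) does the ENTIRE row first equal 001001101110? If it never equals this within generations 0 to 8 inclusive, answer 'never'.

Answer: never

Derivation:
Gen 0: 001111011001
Gen 1 (rule 137): 101110010000
Gen 2 (rule 182): 110101111000
Gen 3 (rule 137): 100001110011
Gen 4 (rule 182): 110010101100
Gen 5 (rule 137): 100000001001
Gen 6 (rule 182): 110000011111
Gen 7 (rule 137): 100111011110
Gen 8 (rule 182): 111010101101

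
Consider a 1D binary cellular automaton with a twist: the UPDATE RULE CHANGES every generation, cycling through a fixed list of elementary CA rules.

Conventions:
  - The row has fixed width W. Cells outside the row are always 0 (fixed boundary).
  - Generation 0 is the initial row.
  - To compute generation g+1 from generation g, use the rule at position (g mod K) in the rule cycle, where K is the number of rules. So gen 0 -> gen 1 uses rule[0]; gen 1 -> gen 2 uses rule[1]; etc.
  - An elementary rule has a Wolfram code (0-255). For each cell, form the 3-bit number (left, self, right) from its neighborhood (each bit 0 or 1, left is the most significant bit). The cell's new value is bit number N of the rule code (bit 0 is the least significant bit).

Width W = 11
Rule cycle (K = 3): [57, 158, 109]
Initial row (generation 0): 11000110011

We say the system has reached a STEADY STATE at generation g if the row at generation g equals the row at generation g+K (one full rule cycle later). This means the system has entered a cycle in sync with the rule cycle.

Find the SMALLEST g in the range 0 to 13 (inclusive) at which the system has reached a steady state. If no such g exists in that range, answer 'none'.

Gen 0: 11000110011
Gen 1 (rule 57): 10110101010
Gen 2 (rule 158): 10100101011
Gen 3 (rule 109): 11100111111
Gen 4 (rule 57): 10010100000
Gen 5 (rule 158): 11110110000
Gen 6 (rule 109): 10011110111
Gen 7 (rule 57): 01010001100
Gen 8 (rule 158): 11011011010
Gen 9 (rule 109): 11111111110
Gen 10 (rule 57): 10000000001
Gen 11 (rule 158): 11000000011
Gen 12 (rule 109): 11011111011
Gen 13 (rule 57): 10110000110
Gen 14 (rule 158): 10101001101
Gen 15 (rule 109): 11111001111
Gen 16 (rule 57): 10000101000

Answer: none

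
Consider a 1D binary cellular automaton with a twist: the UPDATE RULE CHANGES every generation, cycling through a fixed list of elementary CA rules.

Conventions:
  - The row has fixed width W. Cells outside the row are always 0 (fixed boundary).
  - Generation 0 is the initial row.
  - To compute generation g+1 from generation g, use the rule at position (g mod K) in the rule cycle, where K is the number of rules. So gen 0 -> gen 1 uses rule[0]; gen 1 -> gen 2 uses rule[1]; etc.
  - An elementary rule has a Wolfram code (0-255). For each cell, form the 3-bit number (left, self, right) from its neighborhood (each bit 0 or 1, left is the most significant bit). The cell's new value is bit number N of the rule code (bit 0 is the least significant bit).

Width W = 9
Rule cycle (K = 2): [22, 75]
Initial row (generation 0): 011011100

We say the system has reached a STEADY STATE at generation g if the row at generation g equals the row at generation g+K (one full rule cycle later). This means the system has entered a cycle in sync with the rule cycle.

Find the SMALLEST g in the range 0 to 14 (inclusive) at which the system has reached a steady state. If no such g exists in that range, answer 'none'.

Gen 0: 011011100
Gen 1 (rule 22): 100000010
Gen 2 (rule 75): 001111100
Gen 3 (rule 22): 010000010
Gen 4 (rule 75): 100111100
Gen 5 (rule 22): 111000010
Gen 6 (rule 75): 101011100
Gen 7 (rule 22): 101000010
Gen 8 (rule 75): 000011100
Gen 9 (rule 22): 000100010
Gen 10 (rule 75): 111001100
Gen 11 (rule 22): 000110010
Gen 12 (rule 75): 111110100
Gen 13 (rule 22): 000000110
Gen 14 (rule 75): 111111110
Gen 15 (rule 22): 000000001
Gen 16 (rule 75): 111111110

Answer: 14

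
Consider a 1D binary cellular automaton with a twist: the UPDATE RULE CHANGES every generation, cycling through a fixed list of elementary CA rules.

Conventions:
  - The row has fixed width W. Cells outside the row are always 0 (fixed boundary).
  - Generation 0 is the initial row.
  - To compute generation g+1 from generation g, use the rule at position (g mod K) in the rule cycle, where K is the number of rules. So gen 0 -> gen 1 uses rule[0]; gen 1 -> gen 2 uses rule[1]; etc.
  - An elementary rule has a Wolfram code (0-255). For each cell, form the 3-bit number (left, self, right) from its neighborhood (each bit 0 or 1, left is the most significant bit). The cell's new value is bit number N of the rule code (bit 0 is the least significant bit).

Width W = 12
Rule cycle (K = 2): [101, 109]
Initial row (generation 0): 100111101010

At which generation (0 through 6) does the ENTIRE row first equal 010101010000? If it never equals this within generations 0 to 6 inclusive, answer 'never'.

Answer: never

Derivation:
Gen 0: 100111101010
Gen 1 (rule 101): 100000111110
Gen 2 (rule 109): 101110100010
Gen 3 (rule 101): 110011101010
Gen 4 (rule 109): 110010111110
Gen 5 (rule 101): 010011000010
Gen 6 (rule 109): 010011011010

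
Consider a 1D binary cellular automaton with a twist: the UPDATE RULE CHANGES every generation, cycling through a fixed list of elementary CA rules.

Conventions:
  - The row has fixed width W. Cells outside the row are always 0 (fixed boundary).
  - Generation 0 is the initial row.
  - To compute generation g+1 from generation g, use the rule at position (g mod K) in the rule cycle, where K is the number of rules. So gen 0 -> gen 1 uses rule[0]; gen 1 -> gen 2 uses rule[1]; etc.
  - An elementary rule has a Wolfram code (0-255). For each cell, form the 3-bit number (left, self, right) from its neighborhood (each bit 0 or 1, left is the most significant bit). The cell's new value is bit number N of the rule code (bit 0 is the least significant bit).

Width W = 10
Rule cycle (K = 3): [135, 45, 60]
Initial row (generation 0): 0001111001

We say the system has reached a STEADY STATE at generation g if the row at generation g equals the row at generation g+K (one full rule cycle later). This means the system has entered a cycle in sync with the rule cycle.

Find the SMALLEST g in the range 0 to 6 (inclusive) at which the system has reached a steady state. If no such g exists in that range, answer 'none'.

Answer: none

Derivation:
Gen 0: 0001111001
Gen 1 (rule 135): 1110110011
Gen 2 (rule 45): 1001100010
Gen 3 (rule 60): 1101010011
Gen 4 (rule 135): 0001010100
Gen 5 (rule 45): 1101111101
Gen 6 (rule 60): 1011000011
Gen 7 (rule 135): 1000011100
Gen 8 (rule 45): 1011010001
Gen 9 (rule 60): 1110111001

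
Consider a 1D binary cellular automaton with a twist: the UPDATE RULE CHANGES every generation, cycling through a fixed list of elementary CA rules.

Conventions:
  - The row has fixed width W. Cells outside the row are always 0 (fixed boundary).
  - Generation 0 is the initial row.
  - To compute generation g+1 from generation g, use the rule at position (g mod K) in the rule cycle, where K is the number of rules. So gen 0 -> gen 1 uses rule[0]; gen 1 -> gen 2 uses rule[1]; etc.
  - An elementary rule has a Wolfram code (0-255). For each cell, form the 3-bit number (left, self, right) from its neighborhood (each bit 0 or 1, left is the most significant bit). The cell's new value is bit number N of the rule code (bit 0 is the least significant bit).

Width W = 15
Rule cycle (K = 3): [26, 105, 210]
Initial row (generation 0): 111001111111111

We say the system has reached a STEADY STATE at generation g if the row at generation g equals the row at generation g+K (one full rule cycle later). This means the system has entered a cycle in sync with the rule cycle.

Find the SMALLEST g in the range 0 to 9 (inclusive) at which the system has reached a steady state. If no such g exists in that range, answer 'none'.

Answer: none

Derivation:
Gen 0: 111001111111111
Gen 1 (rule 26): 100111000000000
Gen 2 (rule 105): 000101011111111
Gen 3 (rule 210): 001000001111111
Gen 4 (rule 26): 010100011000000
Gen 5 (rule 105): 001001011011111
Gen 6 (rule 210): 010110001001111
Gen 7 (rule 26): 100101010111000
Gen 8 (rule 105): 000010101101011
Gen 9 (rule 210): 000100000100001
Gen 10 (rule 26): 001010001010010
Gen 11 (rule 105): 100100100100000
Gen 12 (rule 210): 011011011010000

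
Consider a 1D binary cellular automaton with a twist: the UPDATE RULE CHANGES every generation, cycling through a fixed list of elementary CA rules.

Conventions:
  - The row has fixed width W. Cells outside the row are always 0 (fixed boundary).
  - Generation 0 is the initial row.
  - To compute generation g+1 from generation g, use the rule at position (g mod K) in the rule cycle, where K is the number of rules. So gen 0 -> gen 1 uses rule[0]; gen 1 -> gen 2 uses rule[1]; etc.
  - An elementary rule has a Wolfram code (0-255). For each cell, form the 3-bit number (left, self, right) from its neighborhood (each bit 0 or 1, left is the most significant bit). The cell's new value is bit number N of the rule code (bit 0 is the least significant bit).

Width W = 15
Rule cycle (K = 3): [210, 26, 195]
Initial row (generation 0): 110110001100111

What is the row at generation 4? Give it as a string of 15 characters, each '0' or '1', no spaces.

Gen 0: 110110001100111
Gen 1 (rule 210): 010011010111011
Gen 2 (rule 26): 101110000100010
Gen 3 (rule 195): 000110111001100
Gen 4 (rule 210): 001010011110110

Answer: 001010011110110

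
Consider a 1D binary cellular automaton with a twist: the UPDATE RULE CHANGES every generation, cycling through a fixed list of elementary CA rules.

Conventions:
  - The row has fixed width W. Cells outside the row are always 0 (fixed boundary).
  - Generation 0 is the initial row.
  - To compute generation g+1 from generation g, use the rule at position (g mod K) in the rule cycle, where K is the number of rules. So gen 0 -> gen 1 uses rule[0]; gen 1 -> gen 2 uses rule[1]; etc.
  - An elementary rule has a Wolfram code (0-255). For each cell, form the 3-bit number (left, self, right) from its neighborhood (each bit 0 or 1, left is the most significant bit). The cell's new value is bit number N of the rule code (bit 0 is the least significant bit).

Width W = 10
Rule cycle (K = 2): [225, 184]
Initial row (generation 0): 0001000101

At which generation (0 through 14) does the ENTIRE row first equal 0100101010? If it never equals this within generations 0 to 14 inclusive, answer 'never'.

Answer: 14

Derivation:
Gen 0: 0001000101
Gen 1 (rule 225): 1100010010
Gen 2 (rule 184): 1010001001
Gen 3 (rule 225): 0100100000
Gen 4 (rule 184): 0010010000
Gen 5 (rule 225): 1000000111
Gen 6 (rule 184): 0100000110
Gen 7 (rule 225): 0001110010
Gen 8 (rule 184): 0001101001
Gen 9 (rule 225): 1100110000
Gen 10 (rule 184): 1010101000
Gen 11 (rule 225): 0101010011
Gen 12 (rule 184): 0010101010
Gen 13 (rule 225): 1001010100
Gen 14 (rule 184): 0100101010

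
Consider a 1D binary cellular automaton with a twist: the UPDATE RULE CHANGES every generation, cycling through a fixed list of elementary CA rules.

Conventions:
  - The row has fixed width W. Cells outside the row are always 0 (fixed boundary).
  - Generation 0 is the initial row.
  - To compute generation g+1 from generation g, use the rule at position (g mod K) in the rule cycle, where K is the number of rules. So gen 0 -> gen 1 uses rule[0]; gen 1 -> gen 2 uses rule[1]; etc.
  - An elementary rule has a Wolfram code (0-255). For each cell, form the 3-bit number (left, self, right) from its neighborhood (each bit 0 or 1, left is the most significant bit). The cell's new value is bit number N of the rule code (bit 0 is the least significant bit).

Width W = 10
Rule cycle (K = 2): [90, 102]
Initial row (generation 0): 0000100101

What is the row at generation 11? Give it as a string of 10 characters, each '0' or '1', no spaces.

Gen 0: 0000100101
Gen 1 (rule 90): 0001011000
Gen 2 (rule 102): 0011101000
Gen 3 (rule 90): 0110100100
Gen 4 (rule 102): 1011101100
Gen 5 (rule 90): 0010101110
Gen 6 (rule 102): 0111110010
Gen 7 (rule 90): 1100011101
Gen 8 (rule 102): 0100100111
Gen 9 (rule 90): 1011011101
Gen 10 (rule 102): 1101100111
Gen 11 (rule 90): 1101111101

Answer: 1101111101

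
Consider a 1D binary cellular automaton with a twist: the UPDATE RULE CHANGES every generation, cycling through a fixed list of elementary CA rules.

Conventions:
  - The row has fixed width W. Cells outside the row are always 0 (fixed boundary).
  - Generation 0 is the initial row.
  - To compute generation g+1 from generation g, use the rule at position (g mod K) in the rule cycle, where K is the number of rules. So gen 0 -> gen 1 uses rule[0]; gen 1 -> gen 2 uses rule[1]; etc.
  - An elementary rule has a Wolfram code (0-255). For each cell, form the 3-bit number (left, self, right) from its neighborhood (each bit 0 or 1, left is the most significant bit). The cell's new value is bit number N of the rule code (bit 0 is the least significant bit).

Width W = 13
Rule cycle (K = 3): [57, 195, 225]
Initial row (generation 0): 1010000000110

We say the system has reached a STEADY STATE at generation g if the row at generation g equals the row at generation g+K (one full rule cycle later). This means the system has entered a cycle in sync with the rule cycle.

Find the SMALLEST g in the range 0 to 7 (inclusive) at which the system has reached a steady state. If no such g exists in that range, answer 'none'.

Answer: none

Derivation:
Gen 0: 1010000000110
Gen 1 (rule 57): 0101111110101
Gen 2 (rule 195): 1000111110000
Gen 3 (rule 225): 0010011110111
Gen 4 (rule 57): 1001010001100
Gen 5 (rule 195): 0010000110101
Gen 6 (rule 225): 1000110011010
Gen 7 (rule 57): 0110101010101
Gen 8 (rule 195): 1010000000000
Gen 9 (rule 225): 0100111111111
Gen 10 (rule 57): 0010100000000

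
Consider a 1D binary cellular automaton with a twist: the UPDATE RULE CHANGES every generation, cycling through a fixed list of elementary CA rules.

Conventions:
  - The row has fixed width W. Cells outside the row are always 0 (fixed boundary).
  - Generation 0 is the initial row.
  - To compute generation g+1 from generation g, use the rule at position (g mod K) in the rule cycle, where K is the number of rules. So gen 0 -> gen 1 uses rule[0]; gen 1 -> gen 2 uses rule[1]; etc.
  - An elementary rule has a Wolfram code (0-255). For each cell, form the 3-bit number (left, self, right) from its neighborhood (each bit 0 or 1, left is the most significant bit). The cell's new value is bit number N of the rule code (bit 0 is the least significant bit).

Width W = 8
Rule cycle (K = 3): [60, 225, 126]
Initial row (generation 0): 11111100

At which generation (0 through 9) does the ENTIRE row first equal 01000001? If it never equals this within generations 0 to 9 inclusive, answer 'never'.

Answer: 7

Derivation:
Gen 0: 11111100
Gen 1 (rule 60): 10000010
Gen 2 (rule 225): 00111000
Gen 3 (rule 126): 01101100
Gen 4 (rule 60): 01011010
Gen 5 (rule 225): 00101100
Gen 6 (rule 126): 01111110
Gen 7 (rule 60): 01000001
Gen 8 (rule 225): 00011100
Gen 9 (rule 126): 00110110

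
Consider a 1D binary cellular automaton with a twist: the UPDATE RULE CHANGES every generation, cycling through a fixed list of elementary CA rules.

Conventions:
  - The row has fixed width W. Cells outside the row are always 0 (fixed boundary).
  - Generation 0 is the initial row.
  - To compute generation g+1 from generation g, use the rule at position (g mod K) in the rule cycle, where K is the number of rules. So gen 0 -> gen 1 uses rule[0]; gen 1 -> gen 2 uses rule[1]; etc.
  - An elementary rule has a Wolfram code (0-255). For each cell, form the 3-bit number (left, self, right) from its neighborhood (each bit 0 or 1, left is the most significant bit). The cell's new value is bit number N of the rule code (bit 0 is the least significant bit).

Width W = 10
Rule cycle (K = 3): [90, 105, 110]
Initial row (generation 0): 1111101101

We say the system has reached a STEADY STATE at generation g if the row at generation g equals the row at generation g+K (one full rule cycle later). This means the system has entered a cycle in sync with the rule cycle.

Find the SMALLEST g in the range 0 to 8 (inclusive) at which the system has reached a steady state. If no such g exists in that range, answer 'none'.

Gen 0: 1111101101
Gen 1 (rule 90): 1000101100
Gen 2 (rule 105): 0010011101
Gen 3 (rule 110): 0110110111
Gen 4 (rule 90): 1110110101
Gen 5 (rule 105): 1011111010
Gen 6 (rule 110): 1110001110
Gen 7 (rule 90): 1011011011
Gen 8 (rule 105): 0111111111
Gen 9 (rule 110): 1100000001
Gen 10 (rule 90): 1110000010
Gen 11 (rule 105): 1010111000

Answer: none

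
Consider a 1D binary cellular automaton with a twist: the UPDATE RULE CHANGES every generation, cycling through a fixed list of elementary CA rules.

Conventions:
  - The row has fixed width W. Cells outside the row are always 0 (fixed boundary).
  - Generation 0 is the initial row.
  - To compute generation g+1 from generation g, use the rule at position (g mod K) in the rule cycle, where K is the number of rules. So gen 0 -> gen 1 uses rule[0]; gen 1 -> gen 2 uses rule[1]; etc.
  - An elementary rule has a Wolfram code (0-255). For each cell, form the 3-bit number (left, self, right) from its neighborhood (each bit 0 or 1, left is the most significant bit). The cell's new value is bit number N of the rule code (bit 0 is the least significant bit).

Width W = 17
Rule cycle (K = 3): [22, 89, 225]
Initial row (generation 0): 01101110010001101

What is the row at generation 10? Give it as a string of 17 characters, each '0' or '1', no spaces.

Gen 0: 01101110010001101
Gen 1 (rule 22): 10000001111010001
Gen 2 (rule 89): 01111101001001100
Gen 3 (rule 225): 00111110000000101
Gen 4 (rule 22): 01000001000001101
Gen 5 (rule 89): 00111100111101100
Gen 6 (rule 225): 10011100011110101
Gen 7 (rule 22): 11100010100000101
Gen 8 (rule 89): 10111000011110000
Gen 9 (rule 225): 01011011001110111
Gen 10 (rule 22): 11000000110000000

Answer: 11000000110000000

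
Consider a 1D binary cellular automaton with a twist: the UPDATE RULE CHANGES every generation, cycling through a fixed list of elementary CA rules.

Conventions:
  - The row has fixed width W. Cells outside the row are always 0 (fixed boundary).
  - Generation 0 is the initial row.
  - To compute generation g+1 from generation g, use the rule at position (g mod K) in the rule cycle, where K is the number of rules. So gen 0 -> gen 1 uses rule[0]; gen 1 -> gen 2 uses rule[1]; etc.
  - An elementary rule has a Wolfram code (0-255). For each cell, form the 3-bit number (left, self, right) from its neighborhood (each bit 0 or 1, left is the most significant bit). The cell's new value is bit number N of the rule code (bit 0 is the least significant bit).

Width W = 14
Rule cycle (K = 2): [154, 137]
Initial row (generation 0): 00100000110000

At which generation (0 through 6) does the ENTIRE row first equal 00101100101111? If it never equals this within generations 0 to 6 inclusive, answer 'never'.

Answer: never

Derivation:
Gen 0: 00100000110000
Gen 1 (rule 154): 01010001101000
Gen 2 (rule 137): 00000101000011
Gen 3 (rule 154): 00001000100110
Gen 4 (rule 137): 11100010000100
Gen 5 (rule 154): 11010101001010
Gen 6 (rule 137): 10000000000000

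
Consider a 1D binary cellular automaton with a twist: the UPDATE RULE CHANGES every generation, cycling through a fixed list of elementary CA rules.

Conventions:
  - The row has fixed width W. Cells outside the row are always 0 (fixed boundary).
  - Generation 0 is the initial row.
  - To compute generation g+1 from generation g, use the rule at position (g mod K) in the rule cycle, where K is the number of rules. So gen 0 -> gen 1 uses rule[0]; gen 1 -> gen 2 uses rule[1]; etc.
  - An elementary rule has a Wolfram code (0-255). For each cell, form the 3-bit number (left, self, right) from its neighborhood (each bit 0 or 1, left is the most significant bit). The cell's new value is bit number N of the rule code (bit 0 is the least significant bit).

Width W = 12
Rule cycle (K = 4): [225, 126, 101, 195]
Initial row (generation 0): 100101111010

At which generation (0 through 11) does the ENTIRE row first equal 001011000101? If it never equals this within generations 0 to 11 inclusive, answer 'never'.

Answer: 5

Derivation:
Gen 0: 100101111010
Gen 1 (rule 225): 000010111100
Gen 2 (rule 126): 000111100110
Gen 3 (rule 101): 110000100010
Gen 4 (rule 195): 010111001100
Gen 5 (rule 225): 001011000101
Gen 6 (rule 126): 011111101111
Gen 7 (rule 101): 000000110001
Gen 8 (rule 195): 111111010110
Gen 9 (rule 225): 011111101010
Gen 10 (rule 126): 110000111111
Gen 11 (rule 101): 010110000001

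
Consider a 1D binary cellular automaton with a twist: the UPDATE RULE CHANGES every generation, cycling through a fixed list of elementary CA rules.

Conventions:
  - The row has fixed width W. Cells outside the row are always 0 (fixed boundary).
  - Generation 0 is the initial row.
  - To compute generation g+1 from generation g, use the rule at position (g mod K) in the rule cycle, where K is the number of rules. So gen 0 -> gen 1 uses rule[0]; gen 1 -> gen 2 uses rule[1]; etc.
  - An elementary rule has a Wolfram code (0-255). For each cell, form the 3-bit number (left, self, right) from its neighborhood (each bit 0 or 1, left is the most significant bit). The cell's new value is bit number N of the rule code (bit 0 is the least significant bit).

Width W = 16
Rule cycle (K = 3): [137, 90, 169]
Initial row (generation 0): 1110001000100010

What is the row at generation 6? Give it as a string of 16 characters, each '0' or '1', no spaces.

Gen 0: 1110001000100010
Gen 1 (rule 137): 1100100010001000
Gen 2 (rule 90): 1111010101010100
Gen 3 (rule 169): 1110101010101001
Gen 4 (rule 137): 1100000000000000
Gen 5 (rule 90): 1110000000000000
Gen 6 (rule 169): 1100111111111111

Answer: 1100111111111111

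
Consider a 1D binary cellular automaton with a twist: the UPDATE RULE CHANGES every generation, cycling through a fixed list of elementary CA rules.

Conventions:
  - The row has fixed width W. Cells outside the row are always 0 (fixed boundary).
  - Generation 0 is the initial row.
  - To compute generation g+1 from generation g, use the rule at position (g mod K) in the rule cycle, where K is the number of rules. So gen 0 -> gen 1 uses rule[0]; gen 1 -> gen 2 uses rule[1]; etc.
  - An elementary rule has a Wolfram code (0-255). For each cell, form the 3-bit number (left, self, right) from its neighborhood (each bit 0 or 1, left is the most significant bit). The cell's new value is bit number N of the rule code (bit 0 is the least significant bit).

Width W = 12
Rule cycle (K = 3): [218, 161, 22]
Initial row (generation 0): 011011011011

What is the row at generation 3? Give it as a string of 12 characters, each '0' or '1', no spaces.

Answer: 110111111110

Derivation:
Gen 0: 011011011011
Gen 1 (rule 218): 111011011011
Gen 2 (rule 161): 010100100100
Gen 3 (rule 22): 110111111110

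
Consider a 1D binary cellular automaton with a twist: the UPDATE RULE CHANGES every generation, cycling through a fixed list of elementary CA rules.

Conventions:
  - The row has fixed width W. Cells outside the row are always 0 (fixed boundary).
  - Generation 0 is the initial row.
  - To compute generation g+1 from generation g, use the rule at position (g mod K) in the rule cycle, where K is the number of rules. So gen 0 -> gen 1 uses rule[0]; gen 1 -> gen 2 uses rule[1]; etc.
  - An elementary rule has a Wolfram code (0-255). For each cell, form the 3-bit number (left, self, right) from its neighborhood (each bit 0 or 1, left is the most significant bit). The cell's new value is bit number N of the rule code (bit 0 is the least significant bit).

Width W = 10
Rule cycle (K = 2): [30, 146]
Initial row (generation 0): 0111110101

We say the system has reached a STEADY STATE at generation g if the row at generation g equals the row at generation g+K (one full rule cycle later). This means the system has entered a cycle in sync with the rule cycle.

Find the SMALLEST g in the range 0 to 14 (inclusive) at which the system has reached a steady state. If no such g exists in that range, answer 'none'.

Gen 0: 0111110101
Gen 1 (rule 30): 1100000101
Gen 2 (rule 146): 0010001000
Gen 3 (rule 30): 0111011100
Gen 4 (rule 146): 1010001010
Gen 5 (rule 30): 1011011011
Gen 6 (rule 146): 0000000000
Gen 7 (rule 30): 0000000000
Gen 8 (rule 146): 0000000000
Gen 9 (rule 30): 0000000000
Gen 10 (rule 146): 0000000000
Gen 11 (rule 30): 0000000000
Gen 12 (rule 146): 0000000000
Gen 13 (rule 30): 0000000000
Gen 14 (rule 146): 0000000000
Gen 15 (rule 30): 0000000000
Gen 16 (rule 146): 0000000000

Answer: 6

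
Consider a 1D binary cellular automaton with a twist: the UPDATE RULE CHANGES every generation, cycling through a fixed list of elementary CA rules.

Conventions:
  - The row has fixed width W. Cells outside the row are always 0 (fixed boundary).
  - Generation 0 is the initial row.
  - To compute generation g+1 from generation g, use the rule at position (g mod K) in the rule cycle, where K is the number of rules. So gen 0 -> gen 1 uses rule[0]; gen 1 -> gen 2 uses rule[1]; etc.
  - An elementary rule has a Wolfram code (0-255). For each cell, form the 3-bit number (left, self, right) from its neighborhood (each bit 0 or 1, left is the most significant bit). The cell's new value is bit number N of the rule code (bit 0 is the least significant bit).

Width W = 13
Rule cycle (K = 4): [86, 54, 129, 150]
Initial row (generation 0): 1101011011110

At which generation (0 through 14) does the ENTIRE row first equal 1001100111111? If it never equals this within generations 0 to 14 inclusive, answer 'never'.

Answer: 11

Derivation:
Gen 0: 1101011011110
Gen 1 (rule 86): 0101001000011
Gen 2 (rule 54): 1111111100100
Gen 3 (rule 129): 0111111000001
Gen 4 (rule 150): 1011110100011
Gen 5 (rule 86): 1000010110101
Gen 6 (rule 54): 1100111001111
Gen 7 (rule 129): 0000010000110
Gen 8 (rule 150): 0000111001001
Gen 9 (rule 86): 0001001111111
Gen 10 (rule 54): 0011110000000
Gen 11 (rule 129): 1001100111111
Gen 12 (rule 150): 1110011011110
Gen 13 (rule 86): 0011101000011
Gen 14 (rule 54): 0100011100100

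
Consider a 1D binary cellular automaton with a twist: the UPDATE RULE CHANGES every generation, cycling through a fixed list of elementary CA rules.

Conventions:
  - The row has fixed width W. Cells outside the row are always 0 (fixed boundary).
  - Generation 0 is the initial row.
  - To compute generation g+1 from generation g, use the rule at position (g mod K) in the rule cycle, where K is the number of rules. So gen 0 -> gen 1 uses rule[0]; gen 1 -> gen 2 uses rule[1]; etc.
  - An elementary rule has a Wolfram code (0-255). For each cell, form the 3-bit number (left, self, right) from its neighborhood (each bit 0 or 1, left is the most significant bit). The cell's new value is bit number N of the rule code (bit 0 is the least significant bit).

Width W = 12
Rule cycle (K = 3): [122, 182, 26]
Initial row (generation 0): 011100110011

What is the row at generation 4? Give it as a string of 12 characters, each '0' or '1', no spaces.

Gen 0: 011100110011
Gen 1 (rule 122): 110111111111
Gen 2 (rule 182): 001011111110
Gen 3 (rule 26): 010010000001
Gen 4 (rule 122): 101101000010

Answer: 101101000010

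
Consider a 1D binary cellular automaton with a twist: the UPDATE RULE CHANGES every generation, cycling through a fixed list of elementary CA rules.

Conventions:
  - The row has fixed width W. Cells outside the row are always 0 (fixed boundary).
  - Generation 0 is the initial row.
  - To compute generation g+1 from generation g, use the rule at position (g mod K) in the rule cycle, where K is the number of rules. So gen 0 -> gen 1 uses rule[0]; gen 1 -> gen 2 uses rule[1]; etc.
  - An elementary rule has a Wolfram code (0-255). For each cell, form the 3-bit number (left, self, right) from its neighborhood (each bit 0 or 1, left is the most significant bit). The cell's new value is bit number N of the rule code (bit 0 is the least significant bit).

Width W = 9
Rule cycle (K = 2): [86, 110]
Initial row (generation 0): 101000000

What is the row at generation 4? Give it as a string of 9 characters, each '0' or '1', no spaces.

Answer: 001110000

Derivation:
Gen 0: 101000000
Gen 1 (rule 86): 101100000
Gen 2 (rule 110): 111100000
Gen 3 (rule 86): 000110000
Gen 4 (rule 110): 001110000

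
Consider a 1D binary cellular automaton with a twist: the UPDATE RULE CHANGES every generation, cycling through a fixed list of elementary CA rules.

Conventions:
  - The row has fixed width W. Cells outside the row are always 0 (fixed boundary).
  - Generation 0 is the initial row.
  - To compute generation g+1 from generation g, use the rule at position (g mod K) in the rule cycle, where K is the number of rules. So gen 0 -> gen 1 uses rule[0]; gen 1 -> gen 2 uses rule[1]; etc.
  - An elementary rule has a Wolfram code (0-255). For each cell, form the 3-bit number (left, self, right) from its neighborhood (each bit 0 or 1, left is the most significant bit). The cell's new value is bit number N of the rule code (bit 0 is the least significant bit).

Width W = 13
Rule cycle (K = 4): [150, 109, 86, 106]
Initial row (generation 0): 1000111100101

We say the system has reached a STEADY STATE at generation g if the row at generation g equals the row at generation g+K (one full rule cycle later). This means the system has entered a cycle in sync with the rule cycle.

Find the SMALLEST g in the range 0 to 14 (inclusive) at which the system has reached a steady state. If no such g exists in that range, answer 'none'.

Gen 0: 1000111100101
Gen 1 (rule 150): 1101011011101
Gen 2 (rule 109): 1111111110111
Gen 3 (rule 86): 0000000010001
Gen 4 (rule 106): 0000000100010
Gen 5 (rule 150): 0000001110111
Gen 6 (rule 109): 1111101011101
Gen 7 (rule 86): 0000101000101
Gen 8 (rule 106): 0001010001010
Gen 9 (rule 150): 0011011011011
Gen 10 (rule 109): 1011111111111
Gen 11 (rule 86): 1000000000001
Gen 12 (rule 106): 0000000000010
Gen 13 (rule 150): 0000000000111
Gen 14 (rule 109): 1111111110101
Gen 15 (rule 86): 0000000010101
Gen 16 (rule 106): 0000000101010
Gen 17 (rule 150): 0000001101011
Gen 18 (rule 109): 1111101111111

Answer: none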